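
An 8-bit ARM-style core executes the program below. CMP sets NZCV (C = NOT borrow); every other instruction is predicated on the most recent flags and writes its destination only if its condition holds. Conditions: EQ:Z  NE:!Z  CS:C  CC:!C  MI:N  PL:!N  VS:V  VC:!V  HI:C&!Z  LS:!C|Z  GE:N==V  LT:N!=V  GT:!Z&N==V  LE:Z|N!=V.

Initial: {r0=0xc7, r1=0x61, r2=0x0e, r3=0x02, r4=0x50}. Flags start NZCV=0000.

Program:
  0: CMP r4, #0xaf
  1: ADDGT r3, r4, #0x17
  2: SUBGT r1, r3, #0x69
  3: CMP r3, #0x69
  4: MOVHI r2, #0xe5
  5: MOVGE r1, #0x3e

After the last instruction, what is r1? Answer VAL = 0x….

0: ✓ CMP  NZCV=1001
1: ✓ ADDGT  r3←0x67
2: ✓ SUBGT  r1←0xfe
3: ✓ CMP  NZCV=1000
4: · MOVHI
5: · MOVGE

VAL = 0xfe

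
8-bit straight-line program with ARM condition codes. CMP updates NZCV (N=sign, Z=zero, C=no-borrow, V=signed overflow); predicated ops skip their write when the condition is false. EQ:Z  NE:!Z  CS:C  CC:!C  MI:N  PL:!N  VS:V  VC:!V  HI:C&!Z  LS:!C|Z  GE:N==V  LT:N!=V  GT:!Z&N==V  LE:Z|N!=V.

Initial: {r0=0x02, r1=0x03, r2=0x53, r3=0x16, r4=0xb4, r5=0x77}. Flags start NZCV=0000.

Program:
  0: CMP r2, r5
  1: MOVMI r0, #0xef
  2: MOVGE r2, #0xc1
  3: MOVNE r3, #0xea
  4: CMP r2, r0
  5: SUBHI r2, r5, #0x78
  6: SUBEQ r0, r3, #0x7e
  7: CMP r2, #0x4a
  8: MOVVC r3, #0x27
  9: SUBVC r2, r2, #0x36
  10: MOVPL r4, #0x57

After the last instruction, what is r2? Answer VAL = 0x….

[0] flags=1000 → (cmp)
[1] flags=1000 MI?T → r0=0xef
[2] flags=1000 GE?F → skip
[3] flags=1000 NE?T → r3=0xea
[4] flags=0000 → (cmp)
[5] flags=0000 HI?F → skip
[6] flags=0000 EQ?F → skip
[7] flags=0010 → (cmp)
[8] flags=0010 VC?T → r3=0x27
[9] flags=0010 VC?T → r2=0x1d
[10] flags=0010 PL?T → r4=0x57

VAL = 0x1d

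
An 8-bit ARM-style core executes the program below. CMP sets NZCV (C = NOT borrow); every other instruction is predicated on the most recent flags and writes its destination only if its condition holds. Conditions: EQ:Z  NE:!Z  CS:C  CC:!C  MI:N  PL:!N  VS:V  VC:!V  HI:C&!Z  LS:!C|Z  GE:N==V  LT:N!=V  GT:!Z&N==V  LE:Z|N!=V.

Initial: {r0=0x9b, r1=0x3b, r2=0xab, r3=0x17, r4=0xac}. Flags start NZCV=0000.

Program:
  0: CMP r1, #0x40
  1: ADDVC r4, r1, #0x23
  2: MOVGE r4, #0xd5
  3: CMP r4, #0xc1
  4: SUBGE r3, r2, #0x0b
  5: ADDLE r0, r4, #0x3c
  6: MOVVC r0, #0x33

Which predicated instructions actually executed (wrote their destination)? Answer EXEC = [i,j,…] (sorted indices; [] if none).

0: ✓ CMP  NZCV=1000
1: ✓ ADDVC  r4←0x5e
2: · MOVGE
3: ✓ CMP  NZCV=1001
4: ✓ SUBGE  r3←0xa0
5: · ADDLE
6: · MOVVC

EXEC = [1,4]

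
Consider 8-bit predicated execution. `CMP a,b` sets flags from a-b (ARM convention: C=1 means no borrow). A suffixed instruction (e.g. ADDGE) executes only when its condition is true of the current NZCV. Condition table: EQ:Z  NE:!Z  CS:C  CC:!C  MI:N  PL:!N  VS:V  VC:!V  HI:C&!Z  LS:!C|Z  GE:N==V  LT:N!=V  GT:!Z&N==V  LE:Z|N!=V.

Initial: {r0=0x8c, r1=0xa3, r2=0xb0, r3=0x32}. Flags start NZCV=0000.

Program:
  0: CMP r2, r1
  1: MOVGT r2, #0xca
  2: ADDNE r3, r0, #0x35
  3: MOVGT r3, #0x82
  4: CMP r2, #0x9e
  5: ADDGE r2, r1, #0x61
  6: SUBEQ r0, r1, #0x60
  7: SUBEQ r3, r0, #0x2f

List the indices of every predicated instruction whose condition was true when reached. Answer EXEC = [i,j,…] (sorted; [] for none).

EXEC = [1,2,3,5]

[0] flags=0010 → (cmp)
[1] flags=0010 GT?T → r2=0xca
[2] flags=0010 NE?T → r3=0xc1
[3] flags=0010 GT?T → r3=0x82
[4] flags=0010 → (cmp)
[5] flags=0010 GE?T → r2=0x04
[6] flags=0010 EQ?F → skip
[7] flags=0010 EQ?F → skip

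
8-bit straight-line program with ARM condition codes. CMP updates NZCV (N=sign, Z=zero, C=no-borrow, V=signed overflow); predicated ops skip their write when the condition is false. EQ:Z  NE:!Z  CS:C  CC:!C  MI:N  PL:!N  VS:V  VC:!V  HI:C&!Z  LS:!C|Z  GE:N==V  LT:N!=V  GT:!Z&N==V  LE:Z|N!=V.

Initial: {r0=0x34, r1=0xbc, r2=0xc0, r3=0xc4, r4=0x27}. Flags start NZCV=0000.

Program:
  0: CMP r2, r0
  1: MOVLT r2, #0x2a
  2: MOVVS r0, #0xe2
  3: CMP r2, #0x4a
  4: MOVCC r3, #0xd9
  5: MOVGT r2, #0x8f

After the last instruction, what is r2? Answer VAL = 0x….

0: ✓ CMP  NZCV=1010
1: ✓ MOVLT  r2←0x2a
2: · MOVVS
3: ✓ CMP  NZCV=1000
4: ✓ MOVCC  r3←0xd9
5: · MOVGT

VAL = 0x2a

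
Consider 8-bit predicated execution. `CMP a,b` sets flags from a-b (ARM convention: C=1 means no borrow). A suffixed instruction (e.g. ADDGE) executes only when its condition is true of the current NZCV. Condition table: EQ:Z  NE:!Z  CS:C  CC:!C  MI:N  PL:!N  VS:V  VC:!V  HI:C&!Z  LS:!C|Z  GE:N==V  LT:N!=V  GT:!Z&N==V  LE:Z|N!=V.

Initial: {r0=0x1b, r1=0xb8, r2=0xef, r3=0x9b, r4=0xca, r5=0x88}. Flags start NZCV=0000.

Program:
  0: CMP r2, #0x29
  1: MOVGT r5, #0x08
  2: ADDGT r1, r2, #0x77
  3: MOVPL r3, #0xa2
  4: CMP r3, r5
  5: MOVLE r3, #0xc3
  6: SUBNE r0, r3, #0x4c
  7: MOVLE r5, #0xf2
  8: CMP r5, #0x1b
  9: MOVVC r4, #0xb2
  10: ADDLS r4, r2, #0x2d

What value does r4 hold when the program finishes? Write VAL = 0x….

VAL = 0xca

0: ✓ CMP  NZCV=1010
1: · MOVGT
2: · ADDGT
3: · MOVPL
4: ✓ CMP  NZCV=0010
5: · MOVLE
6: ✓ SUBNE  r0←0x4f
7: · MOVLE
8: ✓ CMP  NZCV=0011
9: · MOVVC
10: · ADDLS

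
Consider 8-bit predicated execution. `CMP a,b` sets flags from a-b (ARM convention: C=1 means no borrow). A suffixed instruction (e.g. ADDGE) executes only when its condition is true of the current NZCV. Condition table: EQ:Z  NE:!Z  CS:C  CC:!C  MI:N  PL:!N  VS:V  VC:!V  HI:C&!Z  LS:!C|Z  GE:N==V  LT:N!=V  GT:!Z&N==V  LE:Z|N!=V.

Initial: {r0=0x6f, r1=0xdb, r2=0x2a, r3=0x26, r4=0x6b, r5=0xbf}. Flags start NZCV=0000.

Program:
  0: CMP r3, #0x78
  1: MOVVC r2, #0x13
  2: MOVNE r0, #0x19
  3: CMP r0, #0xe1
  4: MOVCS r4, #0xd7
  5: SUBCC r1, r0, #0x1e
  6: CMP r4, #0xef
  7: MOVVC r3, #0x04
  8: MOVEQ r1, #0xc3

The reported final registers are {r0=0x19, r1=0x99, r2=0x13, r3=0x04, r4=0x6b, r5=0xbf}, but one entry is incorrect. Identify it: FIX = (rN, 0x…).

FIX = (r1, 0xfb)

0: ✓ CMP  NZCV=1000
1: ✓ MOVVC  r2←0x13
2: ✓ MOVNE  r0←0x19
3: ✓ CMP  NZCV=0000
4: · MOVCS
5: ✓ SUBCC  r1←0xfb
6: ✓ CMP  NZCV=0000
7: ✓ MOVVC  r3←0x04
8: · MOVEQ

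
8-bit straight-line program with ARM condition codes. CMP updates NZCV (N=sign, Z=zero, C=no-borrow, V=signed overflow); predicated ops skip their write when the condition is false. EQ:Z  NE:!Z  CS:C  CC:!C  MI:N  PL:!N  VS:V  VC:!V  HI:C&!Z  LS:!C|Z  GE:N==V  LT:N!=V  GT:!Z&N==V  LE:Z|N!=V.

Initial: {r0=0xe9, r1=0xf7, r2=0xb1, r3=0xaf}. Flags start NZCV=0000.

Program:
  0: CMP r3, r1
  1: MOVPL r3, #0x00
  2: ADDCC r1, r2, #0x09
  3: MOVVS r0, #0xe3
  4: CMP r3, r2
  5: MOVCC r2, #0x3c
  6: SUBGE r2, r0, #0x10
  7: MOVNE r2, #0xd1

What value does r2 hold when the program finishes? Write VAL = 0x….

[0] flags=1000 → (cmp)
[1] flags=1000 PL?F → skip
[2] flags=1000 CC?T → r1=0xba
[3] flags=1000 VS?F → skip
[4] flags=1000 → (cmp)
[5] flags=1000 CC?T → r2=0x3c
[6] flags=1000 GE?F → skip
[7] flags=1000 NE?T → r2=0xd1

VAL = 0xd1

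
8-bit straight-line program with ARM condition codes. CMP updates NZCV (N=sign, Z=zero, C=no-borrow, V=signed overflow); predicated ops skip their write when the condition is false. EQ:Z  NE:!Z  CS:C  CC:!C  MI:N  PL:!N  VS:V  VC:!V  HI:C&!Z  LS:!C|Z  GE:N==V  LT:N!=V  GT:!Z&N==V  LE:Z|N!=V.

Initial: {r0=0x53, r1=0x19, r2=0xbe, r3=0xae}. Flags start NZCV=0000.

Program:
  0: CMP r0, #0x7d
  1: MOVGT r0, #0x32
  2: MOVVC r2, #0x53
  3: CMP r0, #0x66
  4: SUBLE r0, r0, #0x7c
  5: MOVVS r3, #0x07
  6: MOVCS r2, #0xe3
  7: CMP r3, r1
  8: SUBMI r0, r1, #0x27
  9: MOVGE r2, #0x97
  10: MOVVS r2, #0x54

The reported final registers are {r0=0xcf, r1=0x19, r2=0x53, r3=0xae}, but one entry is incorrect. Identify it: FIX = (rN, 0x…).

FIX = (r0, 0xf2)

[0] flags=1000 → (cmp)
[1] flags=1000 GT?F → skip
[2] flags=1000 VC?T → r2=0x53
[3] flags=1000 → (cmp)
[4] flags=1000 LE?T → r0=0xd7
[5] flags=1000 VS?F → skip
[6] flags=1000 CS?F → skip
[7] flags=1010 → (cmp)
[8] flags=1010 MI?T → r0=0xf2
[9] flags=1010 GE?F → skip
[10] flags=1010 VS?F → skip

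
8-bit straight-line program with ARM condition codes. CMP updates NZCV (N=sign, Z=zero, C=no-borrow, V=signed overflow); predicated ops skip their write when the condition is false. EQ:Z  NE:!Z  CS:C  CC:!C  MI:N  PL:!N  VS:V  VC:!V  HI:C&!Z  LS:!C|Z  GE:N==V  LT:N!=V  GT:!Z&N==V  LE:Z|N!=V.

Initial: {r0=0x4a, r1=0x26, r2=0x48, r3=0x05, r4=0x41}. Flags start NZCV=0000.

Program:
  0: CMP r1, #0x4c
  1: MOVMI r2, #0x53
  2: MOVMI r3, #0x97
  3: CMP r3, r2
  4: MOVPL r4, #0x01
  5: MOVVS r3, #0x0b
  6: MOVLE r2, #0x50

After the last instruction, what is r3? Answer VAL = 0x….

VAL = 0x0b

[0] flags=1000 → (cmp)
[1] flags=1000 MI?T → r2=0x53
[2] flags=1000 MI?T → r3=0x97
[3] flags=0011 → (cmp)
[4] flags=0011 PL?T → r4=0x01
[5] flags=0011 VS?T → r3=0x0b
[6] flags=0011 LE?T → r2=0x50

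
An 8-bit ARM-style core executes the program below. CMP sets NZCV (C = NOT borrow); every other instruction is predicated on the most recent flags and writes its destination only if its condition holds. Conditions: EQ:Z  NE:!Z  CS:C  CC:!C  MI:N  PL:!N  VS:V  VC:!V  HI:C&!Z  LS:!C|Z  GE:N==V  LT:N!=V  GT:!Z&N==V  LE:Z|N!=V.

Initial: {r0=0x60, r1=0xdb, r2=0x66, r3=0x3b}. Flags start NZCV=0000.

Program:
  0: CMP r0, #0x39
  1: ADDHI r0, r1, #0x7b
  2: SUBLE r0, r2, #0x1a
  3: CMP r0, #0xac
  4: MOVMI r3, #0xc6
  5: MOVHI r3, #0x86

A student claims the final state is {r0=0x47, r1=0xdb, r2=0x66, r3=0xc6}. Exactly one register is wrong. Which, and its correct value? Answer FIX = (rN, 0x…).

FIX = (r0, 0x56)

0: ✓ CMP  NZCV=0010
1: ✓ ADDHI  r0←0x56
2: · SUBLE
3: ✓ CMP  NZCV=1001
4: ✓ MOVMI  r3←0xc6
5: · MOVHI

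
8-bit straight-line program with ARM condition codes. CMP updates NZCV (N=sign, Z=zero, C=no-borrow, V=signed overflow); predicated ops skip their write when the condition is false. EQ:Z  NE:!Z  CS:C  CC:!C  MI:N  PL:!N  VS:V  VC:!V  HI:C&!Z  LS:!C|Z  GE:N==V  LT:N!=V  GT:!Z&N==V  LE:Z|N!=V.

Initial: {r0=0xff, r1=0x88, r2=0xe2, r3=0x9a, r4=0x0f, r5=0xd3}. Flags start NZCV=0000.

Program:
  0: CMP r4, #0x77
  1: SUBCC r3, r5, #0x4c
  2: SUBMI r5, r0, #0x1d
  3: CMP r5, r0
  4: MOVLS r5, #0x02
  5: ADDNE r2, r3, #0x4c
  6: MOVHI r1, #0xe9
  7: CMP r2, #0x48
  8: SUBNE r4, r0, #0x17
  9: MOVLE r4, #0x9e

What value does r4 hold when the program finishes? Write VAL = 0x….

VAL = 0x9e

[0] flags=1000 → (cmp)
[1] flags=1000 CC?T → r3=0x87
[2] flags=1000 MI?T → r5=0xe2
[3] flags=1000 → (cmp)
[4] flags=1000 LS?T → r5=0x02
[5] flags=1000 NE?T → r2=0xd3
[6] flags=1000 HI?F → skip
[7] flags=1010 → (cmp)
[8] flags=1010 NE?T → r4=0xe8
[9] flags=1010 LE?T → r4=0x9e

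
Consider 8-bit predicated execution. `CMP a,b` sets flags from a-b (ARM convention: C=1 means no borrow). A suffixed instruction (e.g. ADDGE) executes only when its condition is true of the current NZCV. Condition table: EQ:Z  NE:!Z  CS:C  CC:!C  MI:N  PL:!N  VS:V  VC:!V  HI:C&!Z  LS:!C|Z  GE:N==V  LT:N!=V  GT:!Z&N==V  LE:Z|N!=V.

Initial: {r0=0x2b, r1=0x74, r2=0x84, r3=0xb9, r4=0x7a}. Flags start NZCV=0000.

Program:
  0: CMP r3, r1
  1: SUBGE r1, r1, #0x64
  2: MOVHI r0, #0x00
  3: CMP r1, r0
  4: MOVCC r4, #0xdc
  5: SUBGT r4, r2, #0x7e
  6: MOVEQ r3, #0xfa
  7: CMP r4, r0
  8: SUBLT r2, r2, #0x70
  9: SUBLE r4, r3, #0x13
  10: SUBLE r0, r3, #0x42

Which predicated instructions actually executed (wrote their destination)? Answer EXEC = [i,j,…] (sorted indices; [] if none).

[0] flags=0011 → (cmp)
[1] flags=0011 GE?F → skip
[2] flags=0011 HI?T → r0=0x00
[3] flags=0010 → (cmp)
[4] flags=0010 CC?F → skip
[5] flags=0010 GT?T → r4=0x06
[6] flags=0010 EQ?F → skip
[7] flags=0010 → (cmp)
[8] flags=0010 LT?F → skip
[9] flags=0010 LE?F → skip
[10] flags=0010 LE?F → skip

EXEC = [2,5]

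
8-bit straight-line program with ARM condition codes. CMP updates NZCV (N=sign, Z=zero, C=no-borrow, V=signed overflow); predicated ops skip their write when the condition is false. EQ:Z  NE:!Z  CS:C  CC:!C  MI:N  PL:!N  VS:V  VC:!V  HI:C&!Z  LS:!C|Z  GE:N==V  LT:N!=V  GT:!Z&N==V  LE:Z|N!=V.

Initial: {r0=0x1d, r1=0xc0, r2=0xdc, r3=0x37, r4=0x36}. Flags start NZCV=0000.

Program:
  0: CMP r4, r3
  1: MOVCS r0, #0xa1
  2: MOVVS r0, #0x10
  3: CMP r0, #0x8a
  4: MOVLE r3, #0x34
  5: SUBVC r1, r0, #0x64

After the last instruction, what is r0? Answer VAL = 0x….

[0] flags=1000 → (cmp)
[1] flags=1000 CS?F → skip
[2] flags=1000 VS?F → skip
[3] flags=1001 → (cmp)
[4] flags=1001 LE?F → skip
[5] flags=1001 VC?F → skip

VAL = 0x1d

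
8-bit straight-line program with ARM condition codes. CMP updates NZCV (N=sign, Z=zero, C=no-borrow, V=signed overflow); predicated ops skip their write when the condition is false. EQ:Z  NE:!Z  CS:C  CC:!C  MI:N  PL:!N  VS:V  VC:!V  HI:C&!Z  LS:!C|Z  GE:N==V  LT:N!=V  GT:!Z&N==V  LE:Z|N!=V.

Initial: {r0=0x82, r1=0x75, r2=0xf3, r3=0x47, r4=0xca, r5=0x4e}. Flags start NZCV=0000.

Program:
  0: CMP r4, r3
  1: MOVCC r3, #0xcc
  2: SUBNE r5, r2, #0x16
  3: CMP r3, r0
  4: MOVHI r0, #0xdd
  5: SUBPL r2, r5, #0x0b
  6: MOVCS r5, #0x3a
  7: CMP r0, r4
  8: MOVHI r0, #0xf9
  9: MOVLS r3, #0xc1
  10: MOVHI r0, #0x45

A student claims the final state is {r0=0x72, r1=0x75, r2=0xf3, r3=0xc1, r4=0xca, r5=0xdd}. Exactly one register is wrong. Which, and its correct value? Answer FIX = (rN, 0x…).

0: ✓ CMP  NZCV=1010
1: · MOVCC
2: ✓ SUBNE  r5←0xdd
3: ✓ CMP  NZCV=1001
4: · MOVHI
5: · SUBPL
6: · MOVCS
7: ✓ CMP  NZCV=1000
8: · MOVHI
9: ✓ MOVLS  r3←0xc1
10: · MOVHI

FIX = (r0, 0x82)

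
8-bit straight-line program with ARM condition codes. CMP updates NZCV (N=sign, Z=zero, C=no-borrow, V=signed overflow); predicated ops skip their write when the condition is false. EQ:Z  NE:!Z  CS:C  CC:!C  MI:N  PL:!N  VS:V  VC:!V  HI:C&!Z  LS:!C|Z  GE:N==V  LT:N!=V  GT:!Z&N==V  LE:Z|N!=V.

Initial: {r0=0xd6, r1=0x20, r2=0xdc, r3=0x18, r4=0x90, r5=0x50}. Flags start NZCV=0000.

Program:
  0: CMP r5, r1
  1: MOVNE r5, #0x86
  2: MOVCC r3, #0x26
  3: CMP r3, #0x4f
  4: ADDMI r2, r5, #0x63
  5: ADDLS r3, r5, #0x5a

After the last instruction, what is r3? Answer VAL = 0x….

VAL = 0xe0

0: ✓ CMP  NZCV=0010
1: ✓ MOVNE  r5←0x86
2: · MOVCC
3: ✓ CMP  NZCV=1000
4: ✓ ADDMI  r2←0xe9
5: ✓ ADDLS  r3←0xe0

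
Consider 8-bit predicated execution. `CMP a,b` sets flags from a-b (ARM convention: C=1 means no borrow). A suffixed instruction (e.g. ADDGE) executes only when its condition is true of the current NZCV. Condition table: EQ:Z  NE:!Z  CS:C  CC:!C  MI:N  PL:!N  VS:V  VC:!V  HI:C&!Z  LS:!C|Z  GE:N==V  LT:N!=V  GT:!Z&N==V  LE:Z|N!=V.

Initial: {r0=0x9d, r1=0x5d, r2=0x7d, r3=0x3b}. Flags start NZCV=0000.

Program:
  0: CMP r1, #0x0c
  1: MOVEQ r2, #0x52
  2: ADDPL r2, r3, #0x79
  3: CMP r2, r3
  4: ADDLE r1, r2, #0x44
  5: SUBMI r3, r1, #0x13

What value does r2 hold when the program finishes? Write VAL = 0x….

VAL = 0xb4

0: ✓ CMP  NZCV=0010
1: · MOVEQ
2: ✓ ADDPL  r2←0xb4
3: ✓ CMP  NZCV=0011
4: ✓ ADDLE  r1←0xf8
5: · SUBMI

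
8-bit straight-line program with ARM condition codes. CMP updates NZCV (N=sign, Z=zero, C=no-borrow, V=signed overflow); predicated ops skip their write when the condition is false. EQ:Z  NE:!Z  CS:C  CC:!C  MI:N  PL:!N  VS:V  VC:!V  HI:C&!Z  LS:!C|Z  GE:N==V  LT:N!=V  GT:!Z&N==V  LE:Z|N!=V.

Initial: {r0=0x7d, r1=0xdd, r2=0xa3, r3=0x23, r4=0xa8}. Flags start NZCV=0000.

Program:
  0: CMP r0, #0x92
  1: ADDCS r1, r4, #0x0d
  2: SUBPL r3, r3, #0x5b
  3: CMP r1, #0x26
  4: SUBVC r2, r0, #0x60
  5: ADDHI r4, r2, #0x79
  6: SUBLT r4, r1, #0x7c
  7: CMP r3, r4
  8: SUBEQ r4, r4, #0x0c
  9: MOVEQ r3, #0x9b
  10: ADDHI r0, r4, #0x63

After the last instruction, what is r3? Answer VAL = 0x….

0: ✓ CMP  NZCV=1001
1: · ADDCS
2: · SUBPL
3: ✓ CMP  NZCV=1010
4: ✓ SUBVC  r2←0x1d
5: ✓ ADDHI  r4←0x96
6: ✓ SUBLT  r4←0x61
7: ✓ CMP  NZCV=1000
8: · SUBEQ
9: · MOVEQ
10: · ADDHI

VAL = 0x23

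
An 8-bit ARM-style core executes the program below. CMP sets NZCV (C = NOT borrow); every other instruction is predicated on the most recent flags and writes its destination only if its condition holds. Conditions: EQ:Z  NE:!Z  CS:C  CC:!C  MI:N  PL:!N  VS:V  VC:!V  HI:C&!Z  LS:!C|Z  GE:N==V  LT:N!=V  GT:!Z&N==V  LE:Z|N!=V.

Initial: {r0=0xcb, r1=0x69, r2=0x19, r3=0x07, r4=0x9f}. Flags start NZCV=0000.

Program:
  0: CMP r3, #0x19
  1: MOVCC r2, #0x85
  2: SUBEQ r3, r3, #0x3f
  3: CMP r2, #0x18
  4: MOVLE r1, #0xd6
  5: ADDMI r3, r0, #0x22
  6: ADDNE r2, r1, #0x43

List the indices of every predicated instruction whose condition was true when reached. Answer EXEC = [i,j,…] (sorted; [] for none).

EXEC = [1,4,6]

0: ✓ CMP  NZCV=1000
1: ✓ MOVCC  r2←0x85
2: · SUBEQ
3: ✓ CMP  NZCV=0011
4: ✓ MOVLE  r1←0xd6
5: · ADDMI
6: ✓ ADDNE  r2←0x19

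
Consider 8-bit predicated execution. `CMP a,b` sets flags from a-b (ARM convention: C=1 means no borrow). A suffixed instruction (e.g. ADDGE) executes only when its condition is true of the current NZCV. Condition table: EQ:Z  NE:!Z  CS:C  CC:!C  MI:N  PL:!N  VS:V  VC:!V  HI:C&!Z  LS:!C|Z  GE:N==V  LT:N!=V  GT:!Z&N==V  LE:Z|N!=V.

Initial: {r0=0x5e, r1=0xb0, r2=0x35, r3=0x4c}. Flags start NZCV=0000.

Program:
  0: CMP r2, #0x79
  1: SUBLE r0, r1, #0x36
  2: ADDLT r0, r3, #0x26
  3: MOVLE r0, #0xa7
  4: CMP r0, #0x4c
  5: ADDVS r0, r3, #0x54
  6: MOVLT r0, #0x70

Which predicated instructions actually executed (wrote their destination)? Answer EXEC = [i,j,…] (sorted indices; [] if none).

EXEC = [1,2,3,5,6]

[0] flags=1000 → (cmp)
[1] flags=1000 LE?T → r0=0x7a
[2] flags=1000 LT?T → r0=0x72
[3] flags=1000 LE?T → r0=0xa7
[4] flags=0011 → (cmp)
[5] flags=0011 VS?T → r0=0xa0
[6] flags=0011 LT?T → r0=0x70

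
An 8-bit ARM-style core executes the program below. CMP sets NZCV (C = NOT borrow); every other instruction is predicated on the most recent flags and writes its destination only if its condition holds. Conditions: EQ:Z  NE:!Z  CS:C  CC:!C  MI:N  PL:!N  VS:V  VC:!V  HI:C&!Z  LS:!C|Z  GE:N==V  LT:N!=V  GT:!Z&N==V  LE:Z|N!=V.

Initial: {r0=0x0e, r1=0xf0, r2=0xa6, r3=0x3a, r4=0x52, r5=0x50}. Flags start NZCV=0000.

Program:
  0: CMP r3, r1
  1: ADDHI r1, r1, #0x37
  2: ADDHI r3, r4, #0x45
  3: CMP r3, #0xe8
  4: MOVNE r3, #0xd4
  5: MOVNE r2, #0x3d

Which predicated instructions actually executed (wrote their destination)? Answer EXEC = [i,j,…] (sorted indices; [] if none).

EXEC = [4,5]

0: ✓ CMP  NZCV=0000
1: · ADDHI
2: · ADDHI
3: ✓ CMP  NZCV=0000
4: ✓ MOVNE  r3←0xd4
5: ✓ MOVNE  r2←0x3d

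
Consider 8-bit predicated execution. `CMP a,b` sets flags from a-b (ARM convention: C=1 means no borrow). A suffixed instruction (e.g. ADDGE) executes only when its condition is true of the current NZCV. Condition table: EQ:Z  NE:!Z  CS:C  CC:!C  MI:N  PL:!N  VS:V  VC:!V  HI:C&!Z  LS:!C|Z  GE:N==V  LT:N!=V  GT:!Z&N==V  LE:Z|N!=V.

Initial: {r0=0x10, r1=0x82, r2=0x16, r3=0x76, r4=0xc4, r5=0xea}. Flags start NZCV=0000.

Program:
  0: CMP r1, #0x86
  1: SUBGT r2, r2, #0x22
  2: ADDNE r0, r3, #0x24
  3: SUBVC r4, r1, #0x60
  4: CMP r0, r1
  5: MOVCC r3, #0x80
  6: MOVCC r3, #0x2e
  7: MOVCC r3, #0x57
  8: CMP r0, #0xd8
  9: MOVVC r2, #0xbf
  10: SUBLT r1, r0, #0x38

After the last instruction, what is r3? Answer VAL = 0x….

0: ✓ CMP  NZCV=1000
1: · SUBGT
2: ✓ ADDNE  r0←0x9a
3: ✓ SUBVC  r4←0x22
4: ✓ CMP  NZCV=0010
5: · MOVCC
6: · MOVCC
7: · MOVCC
8: ✓ CMP  NZCV=1000
9: ✓ MOVVC  r2←0xbf
10: ✓ SUBLT  r1←0x62

VAL = 0x76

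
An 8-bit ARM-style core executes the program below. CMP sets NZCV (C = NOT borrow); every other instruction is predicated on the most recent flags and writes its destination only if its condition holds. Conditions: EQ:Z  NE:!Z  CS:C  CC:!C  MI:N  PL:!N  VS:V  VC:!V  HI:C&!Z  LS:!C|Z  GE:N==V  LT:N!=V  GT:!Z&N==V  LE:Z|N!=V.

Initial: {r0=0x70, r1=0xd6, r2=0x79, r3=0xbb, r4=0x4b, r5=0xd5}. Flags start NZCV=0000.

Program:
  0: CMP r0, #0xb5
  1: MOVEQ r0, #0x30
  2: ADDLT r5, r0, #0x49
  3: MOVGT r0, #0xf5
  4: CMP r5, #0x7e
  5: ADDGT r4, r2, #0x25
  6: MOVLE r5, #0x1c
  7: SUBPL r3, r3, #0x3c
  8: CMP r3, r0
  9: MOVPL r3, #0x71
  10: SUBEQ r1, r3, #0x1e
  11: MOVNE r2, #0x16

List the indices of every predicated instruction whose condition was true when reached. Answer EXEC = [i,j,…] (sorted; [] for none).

[0] flags=1001 → (cmp)
[1] flags=1001 EQ?F → skip
[2] flags=1001 LT?F → skip
[3] flags=1001 GT?T → r0=0xf5
[4] flags=0011 → (cmp)
[5] flags=0011 GT?F → skip
[6] flags=0011 LE?T → r5=0x1c
[7] flags=0011 PL?T → r3=0x7f
[8] flags=1001 → (cmp)
[9] flags=1001 PL?F → skip
[10] flags=1001 EQ?F → skip
[11] flags=1001 NE?T → r2=0x16

EXEC = [3,6,7,11]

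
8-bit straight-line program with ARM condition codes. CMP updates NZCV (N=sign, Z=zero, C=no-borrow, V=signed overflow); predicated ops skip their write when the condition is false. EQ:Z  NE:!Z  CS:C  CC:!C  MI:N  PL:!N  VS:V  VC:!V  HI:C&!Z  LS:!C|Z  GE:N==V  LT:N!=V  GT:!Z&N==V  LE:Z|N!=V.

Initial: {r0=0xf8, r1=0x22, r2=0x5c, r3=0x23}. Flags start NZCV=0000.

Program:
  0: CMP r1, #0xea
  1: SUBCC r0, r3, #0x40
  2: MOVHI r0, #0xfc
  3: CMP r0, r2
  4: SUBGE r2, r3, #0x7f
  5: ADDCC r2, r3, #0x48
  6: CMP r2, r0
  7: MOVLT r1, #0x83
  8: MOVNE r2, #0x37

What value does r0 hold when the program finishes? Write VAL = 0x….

0: ✓ CMP  NZCV=0000
1: ✓ SUBCC  r0←0xe3
2: · MOVHI
3: ✓ CMP  NZCV=1010
4: · SUBGE
5: · ADDCC
6: ✓ CMP  NZCV=0000
7: · MOVLT
8: ✓ MOVNE  r2←0x37

VAL = 0xe3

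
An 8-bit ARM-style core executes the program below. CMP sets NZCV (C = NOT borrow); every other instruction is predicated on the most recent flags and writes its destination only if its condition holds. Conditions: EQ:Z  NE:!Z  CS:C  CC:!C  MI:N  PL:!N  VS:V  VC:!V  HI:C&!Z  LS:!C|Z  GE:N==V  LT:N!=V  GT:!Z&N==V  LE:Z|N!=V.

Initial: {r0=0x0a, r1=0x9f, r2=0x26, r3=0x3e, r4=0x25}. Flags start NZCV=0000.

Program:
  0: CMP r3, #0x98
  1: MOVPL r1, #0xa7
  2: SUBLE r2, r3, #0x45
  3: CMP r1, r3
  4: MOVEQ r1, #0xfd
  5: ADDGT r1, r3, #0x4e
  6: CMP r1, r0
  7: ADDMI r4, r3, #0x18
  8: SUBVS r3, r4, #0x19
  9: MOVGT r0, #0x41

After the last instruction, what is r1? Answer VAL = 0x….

VAL = 0x9f

0: ✓ CMP  NZCV=1001
1: · MOVPL
2: · SUBLE
3: ✓ CMP  NZCV=0011
4: · MOVEQ
5: · ADDGT
6: ✓ CMP  NZCV=1010
7: ✓ ADDMI  r4←0x56
8: · SUBVS
9: · MOVGT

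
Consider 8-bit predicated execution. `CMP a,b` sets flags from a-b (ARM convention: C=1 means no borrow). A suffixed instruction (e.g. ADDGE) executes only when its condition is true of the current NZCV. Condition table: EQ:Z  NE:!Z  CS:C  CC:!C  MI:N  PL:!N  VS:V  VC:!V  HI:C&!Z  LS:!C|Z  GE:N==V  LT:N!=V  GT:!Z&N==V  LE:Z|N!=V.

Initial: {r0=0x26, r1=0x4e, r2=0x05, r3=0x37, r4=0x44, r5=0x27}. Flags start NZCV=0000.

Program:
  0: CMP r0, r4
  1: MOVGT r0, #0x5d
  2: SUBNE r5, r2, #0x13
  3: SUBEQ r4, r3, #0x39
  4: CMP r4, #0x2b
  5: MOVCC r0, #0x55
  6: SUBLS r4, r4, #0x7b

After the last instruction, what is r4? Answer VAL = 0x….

VAL = 0x44

0: ✓ CMP  NZCV=1000
1: · MOVGT
2: ✓ SUBNE  r5←0xf2
3: · SUBEQ
4: ✓ CMP  NZCV=0010
5: · MOVCC
6: · SUBLS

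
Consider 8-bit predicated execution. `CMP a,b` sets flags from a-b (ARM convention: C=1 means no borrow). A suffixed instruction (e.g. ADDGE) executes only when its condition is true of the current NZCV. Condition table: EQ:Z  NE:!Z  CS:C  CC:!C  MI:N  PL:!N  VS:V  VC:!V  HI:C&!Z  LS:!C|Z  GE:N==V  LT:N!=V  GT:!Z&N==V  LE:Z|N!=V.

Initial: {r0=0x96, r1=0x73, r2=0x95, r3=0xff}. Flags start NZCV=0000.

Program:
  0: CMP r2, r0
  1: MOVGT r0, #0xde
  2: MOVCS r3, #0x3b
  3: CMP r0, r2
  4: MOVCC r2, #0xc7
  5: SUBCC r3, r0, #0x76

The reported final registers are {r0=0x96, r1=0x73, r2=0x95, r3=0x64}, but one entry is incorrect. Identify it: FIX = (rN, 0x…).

FIX = (r3, 0xff)

0: ✓ CMP  NZCV=1000
1: · MOVGT
2: · MOVCS
3: ✓ CMP  NZCV=0010
4: · MOVCC
5: · SUBCC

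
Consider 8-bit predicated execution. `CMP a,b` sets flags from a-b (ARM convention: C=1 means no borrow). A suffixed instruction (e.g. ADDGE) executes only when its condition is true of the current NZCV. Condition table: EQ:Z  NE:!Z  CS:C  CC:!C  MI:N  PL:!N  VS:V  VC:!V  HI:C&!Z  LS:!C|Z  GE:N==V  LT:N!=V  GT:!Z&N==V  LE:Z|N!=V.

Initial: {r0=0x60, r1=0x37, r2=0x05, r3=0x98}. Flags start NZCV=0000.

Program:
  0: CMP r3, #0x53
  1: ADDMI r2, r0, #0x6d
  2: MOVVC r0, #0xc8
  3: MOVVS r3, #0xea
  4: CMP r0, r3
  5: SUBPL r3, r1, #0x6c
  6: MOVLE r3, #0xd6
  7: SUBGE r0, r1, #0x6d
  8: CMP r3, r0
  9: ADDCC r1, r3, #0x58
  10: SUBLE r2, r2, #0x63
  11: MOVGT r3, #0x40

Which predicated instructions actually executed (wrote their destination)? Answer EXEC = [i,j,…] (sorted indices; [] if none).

EXEC = [3,5,7,11]

[0] flags=0011 → (cmp)
[1] flags=0011 MI?F → skip
[2] flags=0011 VC?F → skip
[3] flags=0011 VS?T → r3=0xea
[4] flags=0000 → (cmp)
[5] flags=0000 PL?T → r3=0xcb
[6] flags=0000 LE?F → skip
[7] flags=0000 GE?T → r0=0xca
[8] flags=0010 → (cmp)
[9] flags=0010 CC?F → skip
[10] flags=0010 LE?F → skip
[11] flags=0010 GT?T → r3=0x40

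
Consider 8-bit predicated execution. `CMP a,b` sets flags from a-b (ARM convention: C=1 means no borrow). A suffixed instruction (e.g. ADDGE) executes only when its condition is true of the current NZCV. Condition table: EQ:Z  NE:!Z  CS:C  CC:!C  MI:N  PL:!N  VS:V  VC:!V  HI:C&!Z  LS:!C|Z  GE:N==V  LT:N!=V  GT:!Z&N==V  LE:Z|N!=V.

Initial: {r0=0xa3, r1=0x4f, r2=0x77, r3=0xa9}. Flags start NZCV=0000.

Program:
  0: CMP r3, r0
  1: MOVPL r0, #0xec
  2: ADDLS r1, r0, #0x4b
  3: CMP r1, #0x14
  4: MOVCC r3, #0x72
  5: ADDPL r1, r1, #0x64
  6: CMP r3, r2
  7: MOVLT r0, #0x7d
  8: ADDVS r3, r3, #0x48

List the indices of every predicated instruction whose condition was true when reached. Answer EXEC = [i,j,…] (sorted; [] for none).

[0] flags=0010 → (cmp)
[1] flags=0010 PL?T → r0=0xec
[2] flags=0010 LS?F → skip
[3] flags=0010 → (cmp)
[4] flags=0010 CC?F → skip
[5] flags=0010 PL?T → r1=0xb3
[6] flags=0011 → (cmp)
[7] flags=0011 LT?T → r0=0x7d
[8] flags=0011 VS?T → r3=0xf1

EXEC = [1,5,7,8]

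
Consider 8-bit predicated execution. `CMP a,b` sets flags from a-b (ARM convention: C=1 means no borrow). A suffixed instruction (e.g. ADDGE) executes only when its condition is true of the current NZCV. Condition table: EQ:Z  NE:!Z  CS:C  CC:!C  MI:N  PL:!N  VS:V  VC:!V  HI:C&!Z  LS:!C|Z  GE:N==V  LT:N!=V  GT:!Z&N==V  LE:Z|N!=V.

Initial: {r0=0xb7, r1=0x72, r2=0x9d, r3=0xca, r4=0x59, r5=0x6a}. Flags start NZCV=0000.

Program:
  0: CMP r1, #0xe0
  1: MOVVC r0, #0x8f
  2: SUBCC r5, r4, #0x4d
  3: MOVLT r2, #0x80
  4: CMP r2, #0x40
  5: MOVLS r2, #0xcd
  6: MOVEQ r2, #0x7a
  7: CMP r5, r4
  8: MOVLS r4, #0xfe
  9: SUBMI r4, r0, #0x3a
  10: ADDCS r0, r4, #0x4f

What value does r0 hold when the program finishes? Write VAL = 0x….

[0] flags=1001 → (cmp)
[1] flags=1001 VC?F → skip
[2] flags=1001 CC?T → r5=0x0c
[3] flags=1001 LT?F → skip
[4] flags=0011 → (cmp)
[5] flags=0011 LS?F → skip
[6] flags=0011 EQ?F → skip
[7] flags=1000 → (cmp)
[8] flags=1000 LS?T → r4=0xfe
[9] flags=1000 MI?T → r4=0x7d
[10] flags=1000 CS?F → skip

VAL = 0xb7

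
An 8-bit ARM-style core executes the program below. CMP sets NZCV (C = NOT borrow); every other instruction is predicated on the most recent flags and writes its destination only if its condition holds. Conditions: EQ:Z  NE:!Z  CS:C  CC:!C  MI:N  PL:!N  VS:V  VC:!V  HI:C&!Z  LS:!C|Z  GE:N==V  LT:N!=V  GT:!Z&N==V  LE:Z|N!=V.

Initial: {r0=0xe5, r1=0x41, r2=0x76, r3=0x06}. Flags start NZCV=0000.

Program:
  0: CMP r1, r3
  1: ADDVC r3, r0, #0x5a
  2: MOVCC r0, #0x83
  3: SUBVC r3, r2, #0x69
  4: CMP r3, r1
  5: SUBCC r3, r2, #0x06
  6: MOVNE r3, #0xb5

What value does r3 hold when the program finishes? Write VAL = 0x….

VAL = 0xb5

[0] flags=0010 → (cmp)
[1] flags=0010 VC?T → r3=0x3f
[2] flags=0010 CC?F → skip
[3] flags=0010 VC?T → r3=0x0d
[4] flags=1000 → (cmp)
[5] flags=1000 CC?T → r3=0x70
[6] flags=1000 NE?T → r3=0xb5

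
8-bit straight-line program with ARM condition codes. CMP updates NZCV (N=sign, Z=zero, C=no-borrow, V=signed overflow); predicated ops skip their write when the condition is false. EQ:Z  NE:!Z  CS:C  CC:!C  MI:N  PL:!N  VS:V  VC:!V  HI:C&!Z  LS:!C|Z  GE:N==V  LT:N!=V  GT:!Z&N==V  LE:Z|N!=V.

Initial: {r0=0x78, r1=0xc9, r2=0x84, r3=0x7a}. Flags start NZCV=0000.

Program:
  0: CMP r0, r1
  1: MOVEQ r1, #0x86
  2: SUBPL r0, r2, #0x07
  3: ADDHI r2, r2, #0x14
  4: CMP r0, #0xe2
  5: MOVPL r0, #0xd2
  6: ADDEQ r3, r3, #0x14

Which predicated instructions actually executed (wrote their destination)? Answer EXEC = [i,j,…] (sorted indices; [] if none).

0: ✓ CMP  NZCV=1001
1: · MOVEQ
2: · SUBPL
3: · ADDHI
4: ✓ CMP  NZCV=1001
5: · MOVPL
6: · ADDEQ

EXEC = []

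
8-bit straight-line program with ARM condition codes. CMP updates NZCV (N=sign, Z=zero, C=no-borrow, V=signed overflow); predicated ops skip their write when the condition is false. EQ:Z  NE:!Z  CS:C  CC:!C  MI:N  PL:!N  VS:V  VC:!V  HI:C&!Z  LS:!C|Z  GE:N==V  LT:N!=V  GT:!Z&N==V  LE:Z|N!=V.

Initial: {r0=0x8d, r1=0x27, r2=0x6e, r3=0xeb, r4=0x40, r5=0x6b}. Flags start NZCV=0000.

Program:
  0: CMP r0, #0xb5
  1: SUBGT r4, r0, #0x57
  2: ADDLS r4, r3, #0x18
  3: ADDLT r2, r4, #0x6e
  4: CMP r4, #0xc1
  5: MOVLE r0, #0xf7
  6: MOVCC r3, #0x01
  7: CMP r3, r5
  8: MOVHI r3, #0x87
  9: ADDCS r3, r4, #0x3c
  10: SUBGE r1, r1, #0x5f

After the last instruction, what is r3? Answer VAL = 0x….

VAL = 0x01

0: ✓ CMP  NZCV=1000
1: · SUBGT
2: ✓ ADDLS  r4←0x03
3: ✓ ADDLT  r2←0x71
4: ✓ CMP  NZCV=0000
5: · MOVLE
6: ✓ MOVCC  r3←0x01
7: ✓ CMP  NZCV=1000
8: · MOVHI
9: · ADDCS
10: · SUBGE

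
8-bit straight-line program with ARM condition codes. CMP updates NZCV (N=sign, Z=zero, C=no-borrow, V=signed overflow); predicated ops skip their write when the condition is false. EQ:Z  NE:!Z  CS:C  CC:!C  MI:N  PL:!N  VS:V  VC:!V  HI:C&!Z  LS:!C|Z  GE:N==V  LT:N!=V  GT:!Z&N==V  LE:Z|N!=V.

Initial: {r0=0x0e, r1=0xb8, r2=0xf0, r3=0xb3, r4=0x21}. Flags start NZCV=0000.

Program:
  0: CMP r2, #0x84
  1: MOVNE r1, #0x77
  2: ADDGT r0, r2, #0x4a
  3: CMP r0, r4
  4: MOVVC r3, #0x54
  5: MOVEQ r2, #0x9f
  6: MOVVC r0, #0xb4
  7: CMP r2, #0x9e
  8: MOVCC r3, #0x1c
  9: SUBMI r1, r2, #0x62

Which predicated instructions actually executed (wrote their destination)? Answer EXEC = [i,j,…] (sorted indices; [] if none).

EXEC = [1,2,4,6]

0: ✓ CMP  NZCV=0010
1: ✓ MOVNE  r1←0x77
2: ✓ ADDGT  r0←0x3a
3: ✓ CMP  NZCV=0010
4: ✓ MOVVC  r3←0x54
5: · MOVEQ
6: ✓ MOVVC  r0←0xb4
7: ✓ CMP  NZCV=0010
8: · MOVCC
9: · SUBMI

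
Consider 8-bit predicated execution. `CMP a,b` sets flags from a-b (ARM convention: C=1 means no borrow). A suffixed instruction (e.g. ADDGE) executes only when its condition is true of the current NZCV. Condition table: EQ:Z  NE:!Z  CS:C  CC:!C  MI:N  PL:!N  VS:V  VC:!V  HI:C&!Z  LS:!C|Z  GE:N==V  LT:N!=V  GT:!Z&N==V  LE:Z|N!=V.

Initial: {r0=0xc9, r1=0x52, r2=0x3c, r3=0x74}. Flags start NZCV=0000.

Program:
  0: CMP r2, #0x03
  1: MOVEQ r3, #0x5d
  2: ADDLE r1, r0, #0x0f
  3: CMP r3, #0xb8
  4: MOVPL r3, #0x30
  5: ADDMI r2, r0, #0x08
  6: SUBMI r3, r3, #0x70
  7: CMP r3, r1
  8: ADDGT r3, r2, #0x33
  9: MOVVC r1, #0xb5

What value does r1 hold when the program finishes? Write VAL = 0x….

[0] flags=0010 → (cmp)
[1] flags=0010 EQ?F → skip
[2] flags=0010 LE?F → skip
[3] flags=1001 → (cmp)
[4] flags=1001 PL?F → skip
[5] flags=1001 MI?T → r2=0xd1
[6] flags=1001 MI?T → r3=0x04
[7] flags=1000 → (cmp)
[8] flags=1000 GT?F → skip
[9] flags=1000 VC?T → r1=0xb5

VAL = 0xb5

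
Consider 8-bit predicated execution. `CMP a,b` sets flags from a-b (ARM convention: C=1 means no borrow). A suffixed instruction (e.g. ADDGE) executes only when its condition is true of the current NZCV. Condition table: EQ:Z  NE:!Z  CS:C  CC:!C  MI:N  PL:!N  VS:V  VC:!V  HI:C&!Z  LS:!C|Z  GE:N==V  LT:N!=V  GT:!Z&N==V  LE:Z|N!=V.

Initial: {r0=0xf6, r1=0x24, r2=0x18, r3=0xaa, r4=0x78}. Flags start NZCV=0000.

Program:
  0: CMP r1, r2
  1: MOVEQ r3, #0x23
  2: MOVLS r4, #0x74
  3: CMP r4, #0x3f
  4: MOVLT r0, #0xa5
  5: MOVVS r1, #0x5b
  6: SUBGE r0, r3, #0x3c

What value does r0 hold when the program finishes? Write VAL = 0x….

0: ✓ CMP  NZCV=0010
1: · MOVEQ
2: · MOVLS
3: ✓ CMP  NZCV=0010
4: · MOVLT
5: · MOVVS
6: ✓ SUBGE  r0←0x6e

VAL = 0x6e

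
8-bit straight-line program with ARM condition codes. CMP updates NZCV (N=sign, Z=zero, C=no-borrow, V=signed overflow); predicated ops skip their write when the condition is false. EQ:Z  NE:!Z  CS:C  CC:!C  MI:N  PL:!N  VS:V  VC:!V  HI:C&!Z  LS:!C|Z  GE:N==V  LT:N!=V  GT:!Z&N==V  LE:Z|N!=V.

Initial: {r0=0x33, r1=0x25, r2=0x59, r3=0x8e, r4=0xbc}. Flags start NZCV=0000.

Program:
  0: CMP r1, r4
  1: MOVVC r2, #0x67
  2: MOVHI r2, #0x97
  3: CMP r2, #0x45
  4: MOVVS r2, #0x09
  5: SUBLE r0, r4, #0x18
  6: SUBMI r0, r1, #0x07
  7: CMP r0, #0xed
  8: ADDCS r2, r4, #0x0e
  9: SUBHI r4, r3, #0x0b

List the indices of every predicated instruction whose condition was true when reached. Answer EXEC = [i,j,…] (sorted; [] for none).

[0] flags=0000 → (cmp)
[1] flags=0000 VC?T → r2=0x67
[2] flags=0000 HI?F → skip
[3] flags=0010 → (cmp)
[4] flags=0010 VS?F → skip
[5] flags=0010 LE?F → skip
[6] flags=0010 MI?F → skip
[7] flags=0000 → (cmp)
[8] flags=0000 CS?F → skip
[9] flags=0000 HI?F → skip

EXEC = [1]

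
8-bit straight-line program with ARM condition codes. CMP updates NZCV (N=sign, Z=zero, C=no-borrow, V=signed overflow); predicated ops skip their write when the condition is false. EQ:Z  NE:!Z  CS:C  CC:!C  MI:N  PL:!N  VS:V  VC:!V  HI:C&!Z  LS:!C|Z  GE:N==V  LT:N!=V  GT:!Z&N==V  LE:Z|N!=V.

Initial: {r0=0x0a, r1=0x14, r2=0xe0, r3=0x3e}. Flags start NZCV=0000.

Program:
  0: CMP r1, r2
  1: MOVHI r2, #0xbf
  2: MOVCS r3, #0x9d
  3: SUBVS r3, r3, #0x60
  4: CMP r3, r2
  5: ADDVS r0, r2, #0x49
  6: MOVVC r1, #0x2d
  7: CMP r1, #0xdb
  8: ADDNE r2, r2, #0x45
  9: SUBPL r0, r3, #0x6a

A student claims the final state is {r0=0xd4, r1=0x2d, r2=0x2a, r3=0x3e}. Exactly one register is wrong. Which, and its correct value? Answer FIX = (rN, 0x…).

FIX = (r2, 0x25)

[0] flags=0000 → (cmp)
[1] flags=0000 HI?F → skip
[2] flags=0000 CS?F → skip
[3] flags=0000 VS?F → skip
[4] flags=0000 → (cmp)
[5] flags=0000 VS?F → skip
[6] flags=0000 VC?T → r1=0x2d
[7] flags=0000 → (cmp)
[8] flags=0000 NE?T → r2=0x25
[9] flags=0000 PL?T → r0=0xd4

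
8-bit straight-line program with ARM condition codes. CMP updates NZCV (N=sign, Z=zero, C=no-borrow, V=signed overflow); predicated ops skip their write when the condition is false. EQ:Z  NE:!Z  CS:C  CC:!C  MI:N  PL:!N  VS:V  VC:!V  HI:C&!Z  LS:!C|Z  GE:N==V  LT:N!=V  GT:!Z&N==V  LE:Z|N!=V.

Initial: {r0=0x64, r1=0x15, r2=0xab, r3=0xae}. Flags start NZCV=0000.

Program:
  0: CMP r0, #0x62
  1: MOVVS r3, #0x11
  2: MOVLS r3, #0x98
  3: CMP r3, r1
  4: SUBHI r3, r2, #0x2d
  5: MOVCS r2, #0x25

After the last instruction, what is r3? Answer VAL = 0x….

VAL = 0x7e

[0] flags=0010 → (cmp)
[1] flags=0010 VS?F → skip
[2] flags=0010 LS?F → skip
[3] flags=1010 → (cmp)
[4] flags=1010 HI?T → r3=0x7e
[5] flags=1010 CS?T → r2=0x25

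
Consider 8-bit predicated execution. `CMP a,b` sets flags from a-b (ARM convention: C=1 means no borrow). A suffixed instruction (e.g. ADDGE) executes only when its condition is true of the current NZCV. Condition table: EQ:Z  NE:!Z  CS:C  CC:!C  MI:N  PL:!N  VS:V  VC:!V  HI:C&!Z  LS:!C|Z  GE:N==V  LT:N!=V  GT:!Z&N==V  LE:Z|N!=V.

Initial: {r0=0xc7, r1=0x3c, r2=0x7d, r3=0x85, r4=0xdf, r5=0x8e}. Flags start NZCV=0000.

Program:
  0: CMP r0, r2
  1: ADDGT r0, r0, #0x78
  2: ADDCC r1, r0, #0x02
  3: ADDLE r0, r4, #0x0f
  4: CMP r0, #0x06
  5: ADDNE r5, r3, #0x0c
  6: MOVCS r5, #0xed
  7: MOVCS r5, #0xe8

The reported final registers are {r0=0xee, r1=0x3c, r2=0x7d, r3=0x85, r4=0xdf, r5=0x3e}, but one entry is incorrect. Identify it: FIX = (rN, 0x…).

FIX = (r5, 0xe8)

0: ✓ CMP  NZCV=0011
1: · ADDGT
2: · ADDCC
3: ✓ ADDLE  r0←0xee
4: ✓ CMP  NZCV=1010
5: ✓ ADDNE  r5←0x91
6: ✓ MOVCS  r5←0xed
7: ✓ MOVCS  r5←0xe8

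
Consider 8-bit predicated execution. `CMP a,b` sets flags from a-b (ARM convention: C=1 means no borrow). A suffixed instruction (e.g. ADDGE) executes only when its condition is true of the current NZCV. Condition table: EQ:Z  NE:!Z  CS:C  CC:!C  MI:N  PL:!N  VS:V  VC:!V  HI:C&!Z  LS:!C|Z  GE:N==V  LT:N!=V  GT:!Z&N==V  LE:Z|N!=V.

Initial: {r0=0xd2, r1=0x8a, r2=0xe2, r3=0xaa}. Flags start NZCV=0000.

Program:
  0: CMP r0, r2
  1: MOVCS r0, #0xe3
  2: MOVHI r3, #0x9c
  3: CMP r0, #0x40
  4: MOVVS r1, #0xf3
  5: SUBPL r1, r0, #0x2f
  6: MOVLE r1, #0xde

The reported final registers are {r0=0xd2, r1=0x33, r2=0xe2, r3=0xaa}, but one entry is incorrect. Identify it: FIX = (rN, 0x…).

0: ✓ CMP  NZCV=1000
1: · MOVCS
2: · MOVHI
3: ✓ CMP  NZCV=1010
4: · MOVVS
5: · SUBPL
6: ✓ MOVLE  r1←0xde

FIX = (r1, 0xde)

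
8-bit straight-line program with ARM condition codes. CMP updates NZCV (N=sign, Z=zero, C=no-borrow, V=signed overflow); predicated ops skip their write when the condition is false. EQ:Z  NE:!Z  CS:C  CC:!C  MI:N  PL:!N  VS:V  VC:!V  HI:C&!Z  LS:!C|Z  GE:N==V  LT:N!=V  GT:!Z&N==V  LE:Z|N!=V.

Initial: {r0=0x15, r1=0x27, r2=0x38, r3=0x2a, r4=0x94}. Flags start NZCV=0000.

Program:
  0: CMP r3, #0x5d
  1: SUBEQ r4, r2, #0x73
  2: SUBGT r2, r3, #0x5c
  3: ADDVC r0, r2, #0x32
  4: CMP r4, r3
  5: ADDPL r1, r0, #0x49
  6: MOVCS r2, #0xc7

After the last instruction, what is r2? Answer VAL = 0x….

[0] flags=1000 → (cmp)
[1] flags=1000 EQ?F → skip
[2] flags=1000 GT?F → skip
[3] flags=1000 VC?T → r0=0x6a
[4] flags=0011 → (cmp)
[5] flags=0011 PL?T → r1=0xb3
[6] flags=0011 CS?T → r2=0xc7

VAL = 0xc7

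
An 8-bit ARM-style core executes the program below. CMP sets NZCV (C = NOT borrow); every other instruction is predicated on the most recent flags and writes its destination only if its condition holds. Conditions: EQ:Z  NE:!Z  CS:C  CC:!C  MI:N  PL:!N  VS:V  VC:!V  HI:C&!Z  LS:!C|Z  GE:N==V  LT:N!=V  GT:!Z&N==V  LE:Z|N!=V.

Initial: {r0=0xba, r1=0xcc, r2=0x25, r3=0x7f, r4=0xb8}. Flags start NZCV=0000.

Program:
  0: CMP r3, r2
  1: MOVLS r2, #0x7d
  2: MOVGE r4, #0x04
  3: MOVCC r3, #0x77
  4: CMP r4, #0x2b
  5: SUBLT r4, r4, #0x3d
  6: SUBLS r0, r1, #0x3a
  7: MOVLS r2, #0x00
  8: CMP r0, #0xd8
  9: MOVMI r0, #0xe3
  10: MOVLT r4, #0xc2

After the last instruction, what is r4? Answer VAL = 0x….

VAL = 0xc2

[0] flags=0010 → (cmp)
[1] flags=0010 LS?F → skip
[2] flags=0010 GE?T → r4=0x04
[3] flags=0010 CC?F → skip
[4] flags=1000 → (cmp)
[5] flags=1000 LT?T → r4=0xc7
[6] flags=1000 LS?T → r0=0x92
[7] flags=1000 LS?T → r2=0x00
[8] flags=1000 → (cmp)
[9] flags=1000 MI?T → r0=0xe3
[10] flags=1000 LT?T → r4=0xc2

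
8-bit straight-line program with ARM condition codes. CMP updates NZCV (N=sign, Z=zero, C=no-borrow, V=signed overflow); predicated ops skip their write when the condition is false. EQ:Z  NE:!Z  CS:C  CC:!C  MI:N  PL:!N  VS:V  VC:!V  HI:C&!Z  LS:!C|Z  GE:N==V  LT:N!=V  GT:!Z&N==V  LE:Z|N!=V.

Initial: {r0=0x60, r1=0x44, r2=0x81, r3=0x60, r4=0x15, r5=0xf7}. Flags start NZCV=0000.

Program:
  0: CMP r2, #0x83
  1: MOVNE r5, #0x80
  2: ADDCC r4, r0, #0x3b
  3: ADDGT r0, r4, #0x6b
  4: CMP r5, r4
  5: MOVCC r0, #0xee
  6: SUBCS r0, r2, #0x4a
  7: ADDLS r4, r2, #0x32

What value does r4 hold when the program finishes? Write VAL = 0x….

VAL = 0xb3

0: ✓ CMP  NZCV=1000
1: ✓ MOVNE  r5←0x80
2: ✓ ADDCC  r4←0x9b
3: · ADDGT
4: ✓ CMP  NZCV=1000
5: ✓ MOVCC  r0←0xee
6: · SUBCS
7: ✓ ADDLS  r4←0xb3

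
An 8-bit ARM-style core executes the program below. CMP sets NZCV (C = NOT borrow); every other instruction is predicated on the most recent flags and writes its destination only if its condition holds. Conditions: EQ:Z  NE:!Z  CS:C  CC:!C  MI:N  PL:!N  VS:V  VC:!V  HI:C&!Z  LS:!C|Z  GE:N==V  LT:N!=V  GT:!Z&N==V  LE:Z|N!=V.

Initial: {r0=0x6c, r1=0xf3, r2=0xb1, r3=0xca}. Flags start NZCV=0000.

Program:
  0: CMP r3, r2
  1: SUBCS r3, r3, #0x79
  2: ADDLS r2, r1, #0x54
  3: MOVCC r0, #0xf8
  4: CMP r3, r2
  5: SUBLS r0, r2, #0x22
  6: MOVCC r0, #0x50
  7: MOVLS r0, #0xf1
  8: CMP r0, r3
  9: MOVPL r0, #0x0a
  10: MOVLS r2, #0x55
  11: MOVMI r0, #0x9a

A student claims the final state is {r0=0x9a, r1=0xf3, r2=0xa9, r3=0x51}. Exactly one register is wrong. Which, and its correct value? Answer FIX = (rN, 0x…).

FIX = (r2, 0xb1)

[0] flags=0010 → (cmp)
[1] flags=0010 CS?T → r3=0x51
[2] flags=0010 LS?F → skip
[3] flags=0010 CC?F → skip
[4] flags=1001 → (cmp)
[5] flags=1001 LS?T → r0=0x8f
[6] flags=1001 CC?T → r0=0x50
[7] flags=1001 LS?T → r0=0xf1
[8] flags=1010 → (cmp)
[9] flags=1010 PL?F → skip
[10] flags=1010 LS?F → skip
[11] flags=1010 MI?T → r0=0x9a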